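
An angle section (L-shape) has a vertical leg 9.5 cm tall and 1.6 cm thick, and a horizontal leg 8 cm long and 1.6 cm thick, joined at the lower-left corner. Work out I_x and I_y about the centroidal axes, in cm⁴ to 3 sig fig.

I_x ≈ 212 cm⁴, I_y ≈ 136 cm⁴

Break the section into simple shapes (no overlaps), measuring from the bottom-left corner of the bounding box.
Vertical leg: 1.6 × 9.5, A = 15.2 cm², y = 4.75 cm, Ī = 114.32 cm⁴.
Horizontal leg (remainder): 6.4 × 1.6, A = 10.24 cm², y = 0.8 cm, Ī = 2.1845 cm⁴.
Centroid: ȳ = ΣA·y / ΣA = 3.1601 cm.
Transfer each piece to the centroidal x-axis using Ī + A·d² with d = y − 3.1601:
  vertical leg: d = 1.5899 cm → contributes +152.74 cm⁴
  horizontal leg (remainder): d = -2.3601 cm → contributes +59.22 cm⁴
Total I = 211.96 cm⁴.
For the y-axis: x̄ = 2.4101 cm.
Repeating about the centroidal y-axis gives I_y = 136.09 cm⁴.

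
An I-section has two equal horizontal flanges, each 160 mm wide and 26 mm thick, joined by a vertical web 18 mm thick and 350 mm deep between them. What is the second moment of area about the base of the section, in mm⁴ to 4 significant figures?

I_base ≈ 9.495 × 10⁸ mm⁴

Treat the section as a set of non-overlapping primitives; coordinates are from the bounding-box lower-left.
Bottom flange: 160 × 26, A = 4 160 mm², y = 13 mm, Ī = 234 347 mm⁴.
Web: 18 × 350, A = 6 300 mm², y = 201 mm, Ī = 64 312 500 mm⁴.
Top flange: 160 × 26, A = 4 160 mm², y = 389 mm, Ī = 234 347 mm⁴.
Transfer each piece to the base of the section using Ī + A·d² with d = y − 0:
  bottom flange: d = 13 mm → contributes +937 387 mm⁴
  web: d = 201 mm → contributes +318 838 800 mm⁴
  top flange: d = 389 mm → contributes +629 729 707 mm⁴
Total I = 949 505 893 mm⁴.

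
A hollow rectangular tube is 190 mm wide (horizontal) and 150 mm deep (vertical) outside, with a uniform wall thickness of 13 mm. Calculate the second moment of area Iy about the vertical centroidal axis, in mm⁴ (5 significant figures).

Break the section into simple shapes (no overlaps), measuring from the bottom-left corner of the bounding box.
Outer rectangle: 190 × 150, A = 28 500 mm², x = 95 mm, Ī = 85 737 500 mm⁴.
Inner void (subtracted): 164 × 124, A = 20 336 mm², x = 95 mm, Ī = 45 579 755 mm⁴.
By symmetry the centroid is at mid-width, x̄ = 95 mm.
All pieces are centred on the vertical centroidal axis, so I = ΣĪ (holes subtracted) = 40 157 745 mm⁴.

Iy ≈ 4.0158 × 10⁷ mm⁴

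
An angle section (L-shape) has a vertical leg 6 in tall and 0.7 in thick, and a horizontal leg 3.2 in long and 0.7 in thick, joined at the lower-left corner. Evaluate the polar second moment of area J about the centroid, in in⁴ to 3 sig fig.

Decompose the section into non-overlapping parts with the origin at the bottom-left of its bounding rectangle.
Vertical leg: 0.7 × 6, A = 4.2 in², y = 3 in, Ī = 12.6 in⁴.
Horizontal leg (remainder): 2.5 × 0.7, A = 1.75 in², y = 0.35 in, Ī = 0.071458 in⁴.
Centroid: ȳ = ΣA·y / ΣA = 2.2206 in.
Transfer each piece to the centroidal x-axis using Ī + A·d² with d = y − 2.2206:
  vertical leg: d = 0.77941 in → contributes +15.151 in⁴
  horizontal leg (remainder): d = -1.8706 in → contributes +6.1949 in⁴
Total I = 21.346 in⁴.
For the y-axis: x̄ = 0.82059 in.
Repeating about the centroidal y-axis gives I_y = 4.2453 in⁴.
Polar second moment: J = I_x + I_y = 25.592 in⁴.

J ≈ 25.6 in⁴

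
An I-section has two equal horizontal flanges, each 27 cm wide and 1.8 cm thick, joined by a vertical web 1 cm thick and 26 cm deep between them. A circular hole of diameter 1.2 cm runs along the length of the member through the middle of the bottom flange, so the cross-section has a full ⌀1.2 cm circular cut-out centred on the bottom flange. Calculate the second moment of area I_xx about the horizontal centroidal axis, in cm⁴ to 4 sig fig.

I_xx ≈ 2.005 × 10⁴ cm⁴

Split into non-overlapping primitives; take the origin at the lower-left of the bounding box.
Bottom flange: 27 × 1.8, A = 48.6 cm², y = 0.9 cm, Ī = 13.122 cm⁴.
Web: 1 × 26, A = 26 cm², y = 14.8 cm, Ī = 1464.67 cm⁴.
Top flange: 27 × 1.8, A = 48.6 cm², y = 28.7 cm, Ī = 13.122 cm⁴.
Hole (subtracted): ⌀1.2, A = 1.13097 cm², y = 0.9 cm, Ī = 0.101788 cm⁴.
Centroid: ȳ = ΣA·y / ΣA = 14.9288 cm.
Transfer each piece to the horizontal centroidal axis using Ī + A·d² with d = y − 14.9288:
  bottom flange: d = -14.0288 cm → contributes +9577.93 cm⁴
  web: d = -0.128784 cm → contributes +1465.1 cm⁴
  top flange: d = 13.7712 cm → contributes +9229.94 cm⁴
  hole: d = -14.0288 cm → contributes −222.685 cm⁴
Total I = 20050.3 cm⁴.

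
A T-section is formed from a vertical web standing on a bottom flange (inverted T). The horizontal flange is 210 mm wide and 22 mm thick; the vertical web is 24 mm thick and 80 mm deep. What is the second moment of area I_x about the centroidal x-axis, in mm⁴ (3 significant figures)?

I_x ≈ 4.74 × 10⁶ mm⁴

Treat the section as a set of non-overlapping primitives; coordinates are from the bounding-box lower-left.
Flange: 210 × 22, A = 4 620 mm², y = 11 mm, Ī = 186 340 mm⁴.
Web: 24 × 80, A = 1 920 mm², y = 62 mm, Ī = 1 024 000 mm⁴.
Centroid: ȳ = ΣA·y / ΣA = 25.972 mm.
Transfer each piece to the centroidal x-axis using Ī + A·d² with d = y − 25.972:
  flange: d = -14.972 mm → contributes +1 222 029 mm⁴
  web: d = 36.028 mm → contributes +3 516 126 mm⁴
Total I = 4 738 155 mm⁴.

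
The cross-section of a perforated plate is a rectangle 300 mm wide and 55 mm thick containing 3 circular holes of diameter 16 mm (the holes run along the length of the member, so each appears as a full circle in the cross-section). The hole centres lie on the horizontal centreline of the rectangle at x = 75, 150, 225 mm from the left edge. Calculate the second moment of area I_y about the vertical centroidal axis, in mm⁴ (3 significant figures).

I_y ≈ 1.21 × 10⁸ mm⁴

Split into non-overlapping primitives; take the origin at the lower-left of the bounding box.
Plate: 300 × 55, A = 16 500 mm², x = 150 mm, Ī = 123 750 000 mm⁴.
Hole 1 (subtracted): ⌀16, A = 201.06 mm², x = 75 mm, Ī = 3 217 mm⁴.
Hole 2 (subtracted): ⌀16, A = 201.06 mm², x = 150 mm, Ī = 3 217 mm⁴.
Hole 3 (subtracted): ⌀16, A = 201.06 mm², x = 225 mm, Ī = 3 217 mm⁴.
By symmetry the centroid is at mid-width, x̄ = 150 mm.
Transfer each piece to the vertical centroidal axis using Ī + A·d² with d = x − 150:
  plate: d = 0 mm → contributes +123 750 000 mm⁴
  hole 1: d = -75 mm → contributes −1 134 190 mm⁴
  hole 2: d = 0 mm → contributes −3 217 mm⁴
  hole 3: d = 75 mm → contributes −1 134 190 mm⁴
Total I = 121 478 402 mm⁴.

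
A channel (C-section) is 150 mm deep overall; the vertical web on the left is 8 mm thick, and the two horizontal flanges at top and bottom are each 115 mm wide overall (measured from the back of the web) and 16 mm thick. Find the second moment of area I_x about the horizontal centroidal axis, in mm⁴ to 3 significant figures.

I_x ≈ 1.77 × 10⁷ mm⁴

Treat the section as a set of non-overlapping primitives; coordinates are from the bounding-box lower-left.
Web: 8 × 150, A = 1 200 mm², y = 75 mm, Ī = 2 250 000 mm⁴.
Top flange (beyond web): 107 × 16, A = 1 712 mm², y = 142 mm, Ī = 36 523 mm⁴.
Bottom flange (beyond web): 107 × 16, A = 1 712 mm², y = 8 mm, Ī = 36 523 mm⁴.
By symmetry the centroid is at mid-height, ȳ = 75 mm.
Transfer each piece to the horizontal centroidal axis using Ī + A·d² with d = y − 75:
  web: d = 0 mm → contributes +2 250 000 mm⁴
  top flange (beyond web): d = 67 mm → contributes +7 721 691 mm⁴
  bottom flange (beyond web): d = -67 mm → contributes +7 721 691 mm⁴
Total I = 17 693 381 mm⁴.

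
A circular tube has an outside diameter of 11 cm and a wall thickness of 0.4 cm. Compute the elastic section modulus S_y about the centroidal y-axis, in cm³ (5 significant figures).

Decompose the section into non-overlapping parts with the origin at the bottom-left of its bounding rectangle.
Outer circle: ⌀11, A = 95.03318 cm², x = 5.5 cm, Ī = 718.6884 cm⁴.
Bore (subtracted): ⌀10.2, A = 81.71282 cm², x = 5.5 cm, Ī = 531.3376 cm⁴.
By symmetry the centroid is at mid-width, x̄ = 5.5 cm.
All pieces are centred on the centroidal y-axis, so I = ΣĪ (holes subtracted) = 187.3508 cm⁴.
Extreme fibre distance c = 5.5 cm; S = I/c = 34.06378 cm³.

S_y ≈ 34.064 cm³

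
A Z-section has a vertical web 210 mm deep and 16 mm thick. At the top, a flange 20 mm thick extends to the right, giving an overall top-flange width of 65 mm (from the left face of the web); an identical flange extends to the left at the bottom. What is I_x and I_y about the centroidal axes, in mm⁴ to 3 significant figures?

Break the section into simple shapes (no overlaps), measuring from the bottom-left corner of the bounding box.
Web: 16 × 210, A = 3 360 mm², y = 105 mm, Ī = 12 348 000 mm⁴.
Top flange (beyond web): 49 × 20, A = 980 mm², y = 200 mm, Ī = 32 667 mm⁴.
Bottom flange (beyond web): 49 × 20, A = 980 mm², y = 10 mm, Ī = 32 667 mm⁴.
Centroid: ȳ = ΣA·y / ΣA = 105 mm.
Transfer each piece to the centroidal x-axis using Ī + A·d² with d = y − 105:
  web: d = 0 mm → contributes +12 348 000 mm⁴
  top flange (beyond web): d = 95 mm → contributes +8 877 167 mm⁴
  bottom flange (beyond web): d = -95 mm → contributes +8 877 167 mm⁴
Total I = 30 102 333 mm⁴.
For the y-axis: x̄ = 57 mm.
Repeating about the centroidal y-axis gives I_y = 2 534 093 mm⁴.

I_x ≈ 3.01 × 10⁷ mm⁴, I_y ≈ 2.53 × 10⁶ mm⁴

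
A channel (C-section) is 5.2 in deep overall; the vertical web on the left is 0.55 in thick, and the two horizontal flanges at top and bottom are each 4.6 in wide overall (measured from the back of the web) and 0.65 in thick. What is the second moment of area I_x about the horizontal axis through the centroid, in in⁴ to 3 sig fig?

Split into non-overlapping primitives; take the origin at the lower-left of the bounding box.
Web: 0.55 × 5.2, A = 2.86 in², y = 2.6 in, Ī = 6.4445 in⁴.
Top flange (beyond web): 4.05 × 0.65, A = 2.6325 in², y = 4.875 in, Ī = 0.092686 in⁴.
Bottom flange (beyond web): 4.05 × 0.65, A = 2.6325 in², y = 0.325 in, Ī = 0.092686 in⁴.
By symmetry the centroid is at mid-height, ȳ = 2.6 in.
Transfer each piece to the horizontal axis through the centroid using Ī + A·d² with d = y − 2.6:
  web: d = 0 in → contributes +6.4445 in⁴
  top flange (beyond web): d = 2.275 in → contributes +13.718 in⁴
  bottom flange (beyond web): d = -2.275 in → contributes +13.718 in⁴
Total I = 33.88 in⁴.

I_x ≈ 33.9 in⁴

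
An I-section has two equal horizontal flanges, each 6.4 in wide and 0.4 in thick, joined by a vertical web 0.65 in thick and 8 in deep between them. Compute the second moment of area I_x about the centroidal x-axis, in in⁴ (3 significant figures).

I_x ≈ 118 in⁴

Decompose the section into non-overlapping parts with the origin at the bottom-left of its bounding rectangle.
Bottom flange: 6.4 × 0.4, A = 2.56 in², y = 0.2 in, Ī = 0.034133 in⁴.
Web: 0.65 × 8, A = 5.2 in², y = 4.4 in, Ī = 27.733 in⁴.
Top flange: 6.4 × 0.4, A = 2.56 in², y = 8.6 in, Ī = 0.034133 in⁴.
By symmetry the centroid is at mid-height, ȳ = 4.4 in.
Transfer each piece to the centroidal x-axis using Ī + A·d² with d = y − 4.4:
  bottom flange: d = -4.2 in → contributes +45.193 in⁴
  web: d = 0 in → contributes +27.733 in⁴
  top flange: d = 4.2 in → contributes +45.193 in⁴
Total I = 118.12 in⁴.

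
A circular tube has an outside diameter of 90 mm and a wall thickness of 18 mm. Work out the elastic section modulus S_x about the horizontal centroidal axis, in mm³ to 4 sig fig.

Decompose the section into non-overlapping parts with the origin at the bottom-left of its bounding rectangle.
Outer circle: ⌀90, A = 6361.73 mm², y = 45 mm, Ī = 3 220 623 mm⁴.
Bore (subtracted): ⌀54, A = 2290.22 mm², y = 45 mm, Ī = 417 393 mm⁴.
By symmetry the centroid is at mid-height, ȳ = 45 mm.
All pieces are centred on the horizontal centroidal axis, so I = ΣĪ (holes subtracted) = 2 803 231 mm⁴.
Extreme fibre distance c = 45 mm; S = I/c = 62 294 mm³.

S_x ≈ 6.229 × 10⁴ mm³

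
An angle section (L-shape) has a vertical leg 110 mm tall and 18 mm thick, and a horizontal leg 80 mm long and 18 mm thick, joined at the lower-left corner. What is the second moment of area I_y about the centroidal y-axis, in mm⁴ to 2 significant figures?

I_y ≈ 1.6 × 10⁶ mm⁴

Split into non-overlapping primitives; take the origin at the lower-left of the bounding box.
Vertical leg: 18 × 110, A = 1 980 mm², x = 9 mm, Ī = 53 460 mm⁴.
Horizontal leg (remainder): 62 × 18, A = 1 116 mm², x = 49 mm, Ī = 357 492 mm⁴.
Centroid: x̄ = ΣA·x / ΣA = 23.42 mm.
Transfer each piece to the centroidal y-axis using Ī + A·d² with d = x − 23.42:
  vertical leg: d = -14.42 mm → contributes +465 094 mm⁴
  horizontal leg (remainder): d = 25.58 mm → contributes +1 087 811 mm⁴
Total I = 1 552 905 mm⁴.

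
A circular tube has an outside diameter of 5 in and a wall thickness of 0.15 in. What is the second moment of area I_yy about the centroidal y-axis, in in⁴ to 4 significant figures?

I_yy ≈ 6.727 in⁴

Decompose the section into non-overlapping parts with the origin at the bottom-left of its bounding rectangle.
Outer circle: ⌀5, A = 19.635 in², x = 2.5 in, Ī = 30.6796 in⁴.
Bore (subtracted): ⌀4.7, A = 17.3494 in², x = 2.5 in, Ī = 23.9531 in⁴.
By symmetry the centroid is at mid-width, x̄ = 2.5 in.
All pieces are centred on the centroidal y-axis, so I = ΣĪ (holes subtracted) = 6.72654 in⁴.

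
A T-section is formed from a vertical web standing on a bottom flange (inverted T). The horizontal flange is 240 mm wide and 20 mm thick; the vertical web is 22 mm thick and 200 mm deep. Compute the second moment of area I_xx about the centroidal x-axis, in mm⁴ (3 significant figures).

Decompose the section into non-overlapping parts with the origin at the bottom-left of its bounding rectangle.
Flange: 240 × 20, A = 4 800 mm², y = 10 mm, Ī = 160 000 mm⁴.
Web: 22 × 200, A = 4 400 mm², y = 120 mm, Ī = 14 666 667 mm⁴.
Centroid: ȳ = ΣA·y / ΣA = 62.609 mm.
Transfer each piece to the centroidal x-axis using Ī + A·d² with d = y − 62.609:
  flange: d = -52.609 mm → contributes +13 444 839 mm⁴
  web: d = 57.391 mm → contributes +29 159 219 mm⁴
Total I = 42 604 058 mm⁴.

I_xx ≈ 4.26 × 10⁷ mm⁴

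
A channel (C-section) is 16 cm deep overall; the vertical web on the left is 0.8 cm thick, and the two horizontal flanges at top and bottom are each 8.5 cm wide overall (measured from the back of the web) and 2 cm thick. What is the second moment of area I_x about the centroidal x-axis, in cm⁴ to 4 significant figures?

I_x ≈ 1793 cm⁴

Decompose the section into non-overlapping parts with the origin at the bottom-left of its bounding rectangle.
Web: 0.8 × 16, A = 12.8 cm², y = 8 cm, Ī = 273.067 cm⁴.
Top flange (beyond web): 7.7 × 2, A = 15.4 cm², y = 15 cm, Ī = 5.13333 cm⁴.
Bottom flange (beyond web): 7.7 × 2, A = 15.4 cm², y = 1 cm, Ī = 5.13333 cm⁴.
By symmetry the centroid is at mid-height, ȳ = 8 cm.
Transfer each piece to the centroidal x-axis using Ī + A·d² with d = y − 8:
  web: d = 0 cm → contributes +273.067 cm⁴
  top flange (beyond web): d = 7 cm → contributes +759.733 cm⁴
  bottom flange (beyond web): d = -7 cm → contributes +759.733 cm⁴
Total I = 1792.53 cm⁴.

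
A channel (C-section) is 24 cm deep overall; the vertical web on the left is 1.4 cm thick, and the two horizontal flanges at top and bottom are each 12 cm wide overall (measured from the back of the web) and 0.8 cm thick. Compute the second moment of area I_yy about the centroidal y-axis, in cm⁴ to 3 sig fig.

I_yy ≈ 570 cm⁴

Treat the section as a set of non-overlapping primitives; coordinates are from the bounding-box lower-left.
Web: 1.4 × 24, A = 33.6 cm², x = 0.7 cm, Ī = 5.488 cm⁴.
Top flange (beyond web): 10.6 × 0.8, A = 8.48 cm², x = 6.7 cm, Ī = 79.401 cm⁴.
Bottom flange (beyond web): 10.6 × 0.8, A = 8.48 cm², x = 6.7 cm, Ī = 79.401 cm⁴.
Centroid: x̄ = ΣA·x / ΣA = 2.7127 cm.
Transfer each piece to the centroidal y-axis using Ī + A·d² with d = x − 2.7127:
  web: d = -2.0127 cm → contributes +141.59 cm⁴
  top flange (beyond web): d = 3.9873 cm → contributes +214.22 cm⁴
  bottom flange (beyond web): d = 3.9873 cm → contributes +214.22 cm⁴
Total I = 570.04 cm⁴.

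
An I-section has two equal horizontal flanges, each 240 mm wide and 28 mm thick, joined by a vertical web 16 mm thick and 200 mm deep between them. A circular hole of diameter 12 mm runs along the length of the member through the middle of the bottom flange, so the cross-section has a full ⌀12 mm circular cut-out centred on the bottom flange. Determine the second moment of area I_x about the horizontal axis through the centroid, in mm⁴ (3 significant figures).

Treat the section as a set of non-overlapping primitives; coordinates are from the bounding-box lower-left.
Bottom flange: 240 × 28, A = 6 720 mm², y = 14 mm, Ī = 439 040 mm⁴.
Web: 16 × 200, A = 3 200 mm², y = 128 mm, Ī = 10 666 667 mm⁴.
Top flange: 240 × 28, A = 6 720 mm², y = 242 mm, Ī = 439 040 mm⁴.
Hole (subtracted): ⌀12, A = 113.1 mm², y = 14 mm, Ī = 1017.9 mm⁴.
Centroid: ȳ = ΣA·y / ΣA = 128.78 mm.
Transfer each piece to the horizontal axis through the centroid using Ī + A·d² with d = y − 128.78:
  bottom flange: d = -114.78 mm → contributes +88 971 530 mm⁴
  web: d = -0.78013 mm → contributes +10 668 614 mm⁴
  top flange: d = 113.22 mm → contributes +86 580 969 mm⁴
  hole: d = -114.78 mm → contributes −1 491 016 mm⁴
Total I = 184 730 098 mm⁴.

I_x ≈ 1.85 × 10⁸ mm⁴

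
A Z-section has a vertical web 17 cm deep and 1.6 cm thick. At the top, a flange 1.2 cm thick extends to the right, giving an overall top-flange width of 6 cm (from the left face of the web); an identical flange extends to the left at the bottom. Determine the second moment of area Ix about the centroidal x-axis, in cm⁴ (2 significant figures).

Decompose the section into non-overlapping parts with the origin at the bottom-left of its bounding rectangle.
Web: 1.6 × 17, A = 27.2 cm², y = 8.5 cm, Ī = 655.1 cm⁴.
Top flange (beyond web): 4.4 × 1.2, A = 5.28 cm², y = 16.4 cm, Ī = 0.6336 cm⁴.
Bottom flange (beyond web): 4.4 × 1.2, A = 5.28 cm², y = 0.6 cm, Ī = 0.6336 cm⁴.
Centroid: ȳ = ΣA·y / ΣA = 8.5 cm.
Transfer each piece to the centroidal x-axis using Ī + A·d² with d = y − 8.5:
  web: d = 0 cm → contributes +655.1 cm⁴
  top flange (beyond web): d = 7.9 cm → contributes +330.2 cm⁴
  bottom flange (beyond web): d = -7.9 cm → contributes +330.2 cm⁴
Total I = 1 315 cm⁴.

Ix ≈ 1300 cm⁴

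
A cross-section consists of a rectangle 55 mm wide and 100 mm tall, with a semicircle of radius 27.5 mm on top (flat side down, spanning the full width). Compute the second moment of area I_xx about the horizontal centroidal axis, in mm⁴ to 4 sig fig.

I_xx ≈ 8.362 × 10⁶ mm⁴

Decompose the section into non-overlapping parts with the origin at the bottom-left of its bounding rectangle.
Rectangular body: 55 × 100, A = 5 500 mm², y = 50 mm, Ī = 4 583 333 mm⁴.
Semicircular cap: semicircle r = 27.5, A = 1187.91 mm², y = 111.671 mm, Ī = 62771.5 mm⁴.
Centroid: ȳ = ΣA·y / ΣA = 60.9541 mm.
Transfer each piece to the horizontal centroidal axis using Ī + A·d² with d = y − 60.9541:
  rectangular body: d = -10.9541 mm → contributes +5 243 295 mm⁴
  semicircular cap: d = 50.7172 mm → contributes +3 118 370 mm⁴
Total I = 8 361 665 mm⁴.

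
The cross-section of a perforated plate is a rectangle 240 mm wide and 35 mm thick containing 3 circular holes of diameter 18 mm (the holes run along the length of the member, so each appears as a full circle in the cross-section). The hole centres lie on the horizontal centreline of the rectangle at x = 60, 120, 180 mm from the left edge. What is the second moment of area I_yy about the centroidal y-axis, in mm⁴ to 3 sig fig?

Split into non-overlapping primitives; take the origin at the lower-left of the bounding box.
Plate: 240 × 35, A = 8 400 mm², x = 120 mm, Ī = 40 320 000 mm⁴.
Hole 1 (subtracted): ⌀18, A = 254.47 mm², x = 60 mm, Ī = 5 153 mm⁴.
Hole 2 (subtracted): ⌀18, A = 254.47 mm², x = 120 mm, Ī = 5 153 mm⁴.
Hole 3 (subtracted): ⌀18, A = 254.47 mm², x = 180 mm, Ī = 5 153 mm⁴.
By symmetry the centroid is at mid-width, x̄ = 120 mm.
Transfer each piece to the centroidal y-axis using Ī + A·d² with d = x − 120:
  plate: d = 0 mm → contributes +40 320 000 mm⁴
  hole 1: d = -60 mm → contributes −921 241 mm⁴
  hole 2: d = 0 mm → contributes −5 153 mm⁴
  hole 3: d = 60 mm → contributes −921 241 mm⁴
Total I = 38 472 364 mm⁴.

I_yy ≈ 3.85 × 10⁷ mm⁴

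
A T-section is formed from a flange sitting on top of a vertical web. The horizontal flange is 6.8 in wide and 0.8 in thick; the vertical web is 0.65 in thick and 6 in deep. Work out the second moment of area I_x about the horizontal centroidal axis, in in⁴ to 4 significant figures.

I_x ≈ 38.25 in⁴

Decompose the section into non-overlapping parts with the origin at the bottom-left of its bounding rectangle.
Flange: 6.8 × 0.8, A = 5.44 in², y = 6.4 in, Ī = 0.290133 in⁴.
Web: 0.65 × 6, A = 3.9 in², y = 3 in, Ī = 11.7 in⁴.
Centroid: ȳ = ΣA·y / ΣA = 4.9803 in.
Transfer each piece to the horizontal centroidal axis using Ī + A·d² with d = y − 4.9803:
  flange: d = 1.4197 in → contributes +11.2547 in⁴
  web: d = -1.9803 in → contributes +26.9942 in⁴
Total I = 38.2489 in⁴.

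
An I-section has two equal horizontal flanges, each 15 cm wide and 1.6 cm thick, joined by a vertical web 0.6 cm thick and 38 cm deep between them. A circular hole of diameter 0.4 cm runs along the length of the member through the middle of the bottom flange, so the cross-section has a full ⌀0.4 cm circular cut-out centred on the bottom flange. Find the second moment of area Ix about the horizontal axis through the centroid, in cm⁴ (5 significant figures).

Ix ≈ 2.1522 × 10⁴ cm⁴

Decompose the section into non-overlapping parts with the origin at the bottom-left of its bounding rectangle.
Bottom flange: 15 × 1.6, A = 24 cm², y = 0.8 cm, Ī = 5.12 cm⁴.
Web: 0.6 × 38, A = 22.8 cm², y = 20.6 cm, Ī = 2743.6 cm⁴.
Top flange: 15 × 1.6, A = 24 cm², y = 40.4 cm, Ī = 5.12 cm⁴.
Hole (subtracted): ⌀0.4, A = 0.1256637 cm², y = 0.8 cm, Ī = 0.001256637 cm⁴.
Centroid: ȳ = ΣA·y / ΣA = 20.63521 cm.
Transfer each piece to the horizontal axis through the centroid using Ī + A·d² with d = y − 20.63521:
  bottom flange: d = -19.83521 cm → contributes +9447.569 cm⁴
  web: d = -0.03520573 cm → contributes +2743.628 cm⁴
  top flange: d = 19.76479 cm → contributes +9380.65 cm⁴
  hole: d = -19.83521 cm → contributes −49.44181 cm⁴
Total I = 21522.41 cm⁴.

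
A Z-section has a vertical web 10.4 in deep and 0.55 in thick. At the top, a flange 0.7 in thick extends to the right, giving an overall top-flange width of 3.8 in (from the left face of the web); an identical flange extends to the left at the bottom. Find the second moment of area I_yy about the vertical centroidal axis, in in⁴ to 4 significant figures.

Treat the section as a set of non-overlapping primitives; coordinates are from the bounding-box lower-left.
Web: 0.55 × 10.4, A = 5.72 in², x = 3.525 in, Ī = 0.144192 in⁴.
Top flange (beyond web): 3.25 × 0.7, A = 2.275 in², x = 5.425 in, Ī = 2.00247 in⁴.
Bottom flange (beyond web): 3.25 × 0.7, A = 2.275 in², x = 1.625 in, Ī = 2.00247 in⁴.
Centroid: x̄ = ΣA·x / ΣA = 3.525 in.
Transfer each piece to the vertical centroidal axis using Ī + A·d² with d = x − 3.525:
  web: d = 0 in → contributes +0.144192 in⁴
  top flange (beyond web): d = 1.9 in → contributes +10.2152 in⁴
  bottom flange (beyond web): d = -1.9 in → contributes +10.2152 in⁴
Total I = 20.5746 in⁴.

I_yy ≈ 20.57 in⁴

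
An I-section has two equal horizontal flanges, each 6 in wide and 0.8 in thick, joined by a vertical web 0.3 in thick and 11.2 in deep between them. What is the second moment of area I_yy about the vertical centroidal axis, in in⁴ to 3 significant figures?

I_yy ≈ 28.8 in⁴

Break the section into simple shapes (no overlaps), measuring from the bottom-left corner of the bounding box.
Bottom flange: 6 × 0.8, A = 4.8 in², x = 3 in, Ī = 14.4 in⁴.
Web: 0.3 × 11.2, A = 3.36 in², x = 3 in, Ī = 0.0252 in⁴.
Top flange: 6 × 0.8, A = 4.8 in², x = 3 in, Ī = 14.4 in⁴.
By symmetry the centroid is at mid-width, x̄ = 3 in.
All pieces are centred on the vertical centroidal axis, so I = ΣĪ = 28.825 in⁴.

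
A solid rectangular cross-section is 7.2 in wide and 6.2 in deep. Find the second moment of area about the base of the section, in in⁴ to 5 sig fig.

The section: 7.2 × 6.2, A = 44.64 in², y = 3.1 in, Ī = 142.9968 in⁴.
Transfer it to the base of the section using Ī + A·d² with d = y − 0:
  the section: d = 3.1 in → contributes +571.9872 in⁴
Total I = 571.9872 in⁴.

I_base ≈ 571.99 in⁴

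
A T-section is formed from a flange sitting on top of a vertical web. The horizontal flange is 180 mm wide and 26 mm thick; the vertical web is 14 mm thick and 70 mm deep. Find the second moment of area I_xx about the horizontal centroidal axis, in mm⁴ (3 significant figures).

Split into non-overlapping primitives; take the origin at the lower-left of the bounding box.
Flange: 180 × 26, A = 4 680 mm², y = 83 mm, Ī = 263 640 mm⁴.
Web: 14 × 70, A = 980 mm², y = 35 mm, Ī = 400 167 mm⁴.
Centroid: ȳ = ΣA·y / ΣA = 74.689 mm.
Transfer each piece to the horizontal centroidal axis using Ī + A·d² with d = y − 74.689:
  flange: d = 8.311 mm → contributes +586 897 mm⁴
  web: d = -39.689 mm → contributes +1 943 883 mm⁴
Total I = 2 530 779 mm⁴.

I_xx ≈ 2.53 × 10⁶ mm⁴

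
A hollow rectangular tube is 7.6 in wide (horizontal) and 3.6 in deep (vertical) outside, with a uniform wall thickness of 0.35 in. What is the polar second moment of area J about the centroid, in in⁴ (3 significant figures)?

Break the section into simple shapes (no overlaps), measuring from the bottom-left corner of the bounding box.
Outer rectangle: 7.6 × 3.6, A = 27.36 in², y = 1.8 in, Ī = 29.549 in⁴.
Inner void (subtracted): 6.9 × 2.9, A = 20.01 in², y = 1.8 in, Ī = 14.024 in⁴.
By symmetry the centroid is at mid-height, ȳ = 1.8 in.
All pieces are centred on the centroidal x-axis, so I = ΣĪ (holes subtracted) = 15.525 in⁴.
Repeating about the centroidal y-axis gives I_y = 52.303 in⁴.
Polar second moment: J = I_x + I_y = 67.828 in⁴.

J ≈ 67.8 in⁴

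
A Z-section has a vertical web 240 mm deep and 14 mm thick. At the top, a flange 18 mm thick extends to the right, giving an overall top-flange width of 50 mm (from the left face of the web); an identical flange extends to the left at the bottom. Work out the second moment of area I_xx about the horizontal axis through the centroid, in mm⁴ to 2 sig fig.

I_xx ≈ 3.2 × 10⁷ mm⁴

Split into non-overlapping primitives; take the origin at the lower-left of the bounding box.
Web: 14 × 240, A = 3 360 mm², y = 120 mm, Ī = 16 128 000 mm⁴.
Top flange (beyond web): 36 × 18, A = 648 mm², y = 231 mm, Ī = 17 496 mm⁴.
Bottom flange (beyond web): 36 × 18, A = 648 mm², y = 9 mm, Ī = 17 496 mm⁴.
Centroid: ȳ = ΣA·y / ΣA = 120 mm.
Transfer each piece to the horizontal axis through the centroid using Ī + A·d² with d = y − 120:
  web: d = 0 mm → contributes +16 128 000 mm⁴
  top flange (beyond web): d = 111 mm → contributes +8 001 504 mm⁴
  bottom flange (beyond web): d = -111 mm → contributes +8 001 504 mm⁴
Total I = 32 131 008 mm⁴.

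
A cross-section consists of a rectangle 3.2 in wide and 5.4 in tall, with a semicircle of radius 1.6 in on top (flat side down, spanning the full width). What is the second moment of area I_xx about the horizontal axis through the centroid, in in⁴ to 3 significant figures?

I_xx ≈ 80.0 in⁴

Split into non-overlapping primitives; take the origin at the lower-left of the bounding box.
Rectangular body: 3.2 × 5.4, A = 17.28 in², y = 2.7 in, Ī = 41.99 in⁴.
Semicircular cap: semicircle r = 1.6, A = 4.0212 in², y = 6.0791 in, Ī = 0.7193 in⁴.
Centroid: ȳ = ΣA·y / ΣA = 3.3379 in.
Transfer each piece to the horizontal axis through the centroid using Ī + A·d² with d = y − 3.3379:
  rectangular body: d = -0.6379 in → contributes +49.022 in⁴
  semicircular cap: d = 2.7412 in → contributes +30.935 in⁴
Total I = 79.957 in⁴.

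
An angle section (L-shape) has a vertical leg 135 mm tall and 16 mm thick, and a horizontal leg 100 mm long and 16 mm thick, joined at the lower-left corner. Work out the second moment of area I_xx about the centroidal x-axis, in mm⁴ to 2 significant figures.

Decompose the section into non-overlapping parts with the origin at the bottom-left of its bounding rectangle.
Vertical leg: 16 × 135, A = 2 160 mm², y = 67.5 mm, Ī = 3 280 500 mm⁴.
Horizontal leg (remainder): 84 × 16, A = 1 344 mm², y = 8 mm, Ī = 28 672 mm⁴.
Centroid: ȳ = ΣA·y / ΣA = 44.68 mm.
Transfer each piece to the centroidal x-axis using Ī + A·d² with d = y − 44.68:
  vertical leg: d = 22.82 mm → contributes +4 405 514 mm⁴
  horizontal leg (remainder): d = -36.68 mm → contributes +1 836 731 mm⁴
Total I = 6 242 245 mm⁴.

I_xx ≈ 6.2 × 10⁶ mm⁴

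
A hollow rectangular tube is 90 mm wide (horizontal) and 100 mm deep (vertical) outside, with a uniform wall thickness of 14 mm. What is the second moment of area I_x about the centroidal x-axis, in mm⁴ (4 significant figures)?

Decompose the section into non-overlapping parts with the origin at the bottom-left of its bounding rectangle.
Outer rectangle: 90 × 100, A = 9 000 mm², y = 50 mm, Ī = 7 500 000 mm⁴.
Inner void (subtracted): 62 × 72, A = 4 464 mm², y = 50 mm, Ī = 1 928 448 mm⁴.
By symmetry the centroid is at mid-height, ȳ = 50 mm.
All pieces are centred on the centroidal x-axis, so I = ΣĪ (holes subtracted) = 5 571 552 mm⁴.

I_x ≈ 5.572 × 10⁶ mm⁴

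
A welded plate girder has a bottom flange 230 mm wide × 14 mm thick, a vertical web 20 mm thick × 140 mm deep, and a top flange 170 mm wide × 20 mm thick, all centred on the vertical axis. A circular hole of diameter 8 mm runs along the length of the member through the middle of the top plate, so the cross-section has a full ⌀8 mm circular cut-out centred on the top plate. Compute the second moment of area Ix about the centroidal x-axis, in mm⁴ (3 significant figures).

Break the section into simple shapes (no overlaps), measuring from the bottom-left corner of the bounding box.
Bottom plate: 230 × 14, A = 3 220 mm², y = 7 mm, Ī = 52 593 mm⁴.
Web plate: 20 × 140, A = 2 800 mm², y = 84 mm, Ī = 4 573 333 mm⁴.
Top plate: 170 × 20, A = 3 400 mm², y = 164 mm, Ī = 113 333 mm⁴.
Hole (subtracted): ⌀8, A = 50.265 mm², y = 164 mm, Ī = 201.06 mm⁴.
Centroid: ȳ = ΣA·y / ΣA = 86.139 mm.
Transfer each piece to the centroidal x-axis using Ī + A·d² with d = y − 86.139:
  bottom plate: d = -79.139 mm → contributes +20 219 225 mm⁴
  web plate: d = -2.1387 mm → contributes +4 586 140 mm⁴
  top plate: d = 77.861 mm → contributes +20 725 449 mm⁴
  hole: d = 77.861 mm → contributes −304 930 mm⁴
Total I = 45 225 884 mm⁴.

Ix ≈ 4.52 × 10⁷ mm⁴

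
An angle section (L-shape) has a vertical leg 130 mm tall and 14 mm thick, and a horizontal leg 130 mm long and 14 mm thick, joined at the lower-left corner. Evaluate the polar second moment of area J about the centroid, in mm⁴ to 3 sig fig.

Split into non-overlapping primitives; take the origin at the lower-left of the bounding box.
Vertical leg: 14 × 130, A = 1 820 mm², y = 65 mm, Ī = 2 563 167 mm⁴.
Horizontal leg (remainder): 116 × 14, A = 1 624 mm², y = 7 mm, Ī = 26 525 mm⁴.
Centroid: ȳ = ΣA·y / ΣA = 37.65 mm.
Transfer each piece to the centroidal x-axis using Ī + A·d² with d = y − 37.65:
  vertical leg: d = 27.35 mm → contributes +3 924 527 mm⁴
  horizontal leg (remainder): d = -30.65 mm → contributes +1 552 188 mm⁴
Total I = 5 476 715 mm⁴.
For the y-axis: x̄ = 37.65 mm.
Repeating about the centroidal y-axis gives I_y = 5 476 715 mm⁴.
Polar second moment: J = I_x + I_y = 10 953 430 mm⁴.

J ≈ 1.10 × 10⁷ mm⁴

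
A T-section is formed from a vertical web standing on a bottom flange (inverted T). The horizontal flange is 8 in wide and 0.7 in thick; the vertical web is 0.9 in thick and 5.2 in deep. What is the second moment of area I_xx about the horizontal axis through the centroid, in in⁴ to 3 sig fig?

I_xx ≈ 33.0 in⁴

Break the section into simple shapes (no overlaps), measuring from the bottom-left corner of the bounding box.
Flange: 8 × 0.7, A = 5.6 in², y = 0.35 in, Ī = 0.22867 in⁴.
Web: 0.9 × 5.2, A = 4.68 in², y = 3.3 in, Ī = 10.546 in⁴.
Centroid: ȳ = ΣA·y / ΣA = 1.693 in.
Transfer each piece to the horizontal axis through the centroid using Ī + A·d² with d = y − 1.693:
  flange: d = -1.343 in → contributes +10.329 in⁴
  web: d = 1.607 in → contributes +22.632 in⁴
Total I = 32.961 in⁴.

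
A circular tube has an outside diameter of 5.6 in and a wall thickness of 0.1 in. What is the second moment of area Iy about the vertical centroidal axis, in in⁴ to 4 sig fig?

Iy ≈ 6.536 in⁴

Decompose the section into non-overlapping parts with the origin at the bottom-left of its bounding rectangle.
Outer circle: ⌀5.6, A = 24.6301 in², x = 2.8 in, Ī = 48.275 in⁴.
Bore (subtracted): ⌀5.4, A = 22.9022 in², x = 2.8 in, Ī = 41.7393 in⁴.
By symmetry the centroid is at mid-width, x̄ = 2.8 in.
All pieces are centred on the vertical centroidal axis, so I = ΣĪ (holes subtracted) = 6.53569 in⁴.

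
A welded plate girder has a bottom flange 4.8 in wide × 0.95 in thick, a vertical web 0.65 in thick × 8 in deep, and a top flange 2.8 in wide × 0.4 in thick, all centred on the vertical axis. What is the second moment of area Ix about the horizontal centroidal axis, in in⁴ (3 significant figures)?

Ix ≈ 117 in⁴

Break the section into simple shapes (no overlaps), measuring from the bottom-left corner of the bounding box.
Bottom plate: 4.8 × 0.95, A = 4.56 in², y = 0.475 in, Ī = 0.34295 in⁴.
Web plate: 0.65 × 8, A = 5.2 in², y = 4.95 in, Ī = 27.733 in⁴.
Top plate: 2.8 × 0.4, A = 1.12 in², y = 9.15 in, Ī = 0.014933 in⁴.
Centroid: ȳ = ΣA·y / ΣA = 3.5068 in.
Transfer each piece to the horizontal centroidal axis using Ī + A·d² with d = y − 3.5068:
  bottom plate: d = -3.0318 in → contributes +42.258 in⁴
  web plate: d = 1.4432 in → contributes +38.564 in⁴
  top plate: d = 5.6432 in → contributes +35.682 in⁴
Total I = 116.5 in⁴.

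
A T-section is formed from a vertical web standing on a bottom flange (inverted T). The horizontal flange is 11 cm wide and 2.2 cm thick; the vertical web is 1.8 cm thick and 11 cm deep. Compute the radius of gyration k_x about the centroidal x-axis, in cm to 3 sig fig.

Treat the section as a set of non-overlapping primitives; coordinates are from the bounding-box lower-left.
Flange: 11 × 2.2, A = 24.2 cm², y = 1.1 cm, Ī = 9.7607 cm⁴.
Web: 1.8 × 11, A = 19.8 cm², y = 7.7 cm, Ī = 199.65 cm⁴.
Centroid: ȳ = ΣA·y / ΣA = 4.07 cm.
Transfer each piece to the centroidal x-axis using Ī + A·d² with d = y − 4.07:
  flange: d = -2.97 cm → contributes +223.23 cm⁴
  web: d = 3.63 cm → contributes +460.55 cm⁴
Total I = 683.78 cm⁴.
Radius of gyration: k = √(I/A) = √(683.78 / 44) = 3.9421 cm.

k_x ≈ 3.94 cm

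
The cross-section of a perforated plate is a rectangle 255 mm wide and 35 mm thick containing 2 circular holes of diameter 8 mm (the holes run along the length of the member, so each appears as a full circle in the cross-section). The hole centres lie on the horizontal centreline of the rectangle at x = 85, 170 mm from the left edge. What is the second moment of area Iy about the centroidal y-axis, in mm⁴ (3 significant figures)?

Iy ≈ 4.82 × 10⁷ mm⁴

Break the section into simple shapes (no overlaps), measuring from the bottom-left corner of the bounding box.
Plate: 255 × 35, A = 8 925 mm², x = 127.5 mm, Ī = 48 362 344 mm⁴.
Hole 1 (subtracted): ⌀8, A = 50.265 mm², x = 85 mm, Ī = 201.06 mm⁴.
Hole 2 (subtracted): ⌀8, A = 50.265 mm², x = 170 mm, Ī = 201.06 mm⁴.
By symmetry the centroid is at mid-width, x̄ = 127.5 mm.
Transfer each piece to the centroidal y-axis using Ī + A·d² with d = x − 127.5:
  plate: d = 0 mm → contributes +48 362 344 mm⁴
  hole 1: d = -42.5 mm → contributes −90 993 mm⁴
  hole 2: d = 42.5 mm → contributes −90 993 mm⁴
Total I = 48 180 358 mm⁴.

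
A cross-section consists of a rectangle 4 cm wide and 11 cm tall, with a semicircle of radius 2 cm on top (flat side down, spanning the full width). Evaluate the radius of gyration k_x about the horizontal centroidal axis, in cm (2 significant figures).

Treat the section as a set of non-overlapping primitives; coordinates are from the bounding-box lower-left.
Rectangular body: 4 × 11, A = 44 cm², y = 5.5 cm, Ī = 443.7 cm⁴.
Semicircular cap: semicircle r = 2, A = 6.283 cm², y = 11.85 cm, Ī = 1.756 cm⁴.
Centroid: ȳ = ΣA·y / ΣA = 6.293 cm.
Transfer each piece to the horizontal centroidal axis using Ī + A·d² with d = y − 6.293:
  rectangular body: d = -0.7933 cm → contributes +471.4 cm⁴
  semicircular cap: d = 5.556 cm → contributes +195.7 cm⁴
Total I = 667 cm⁴.
Radius of gyration: k = √(I/A) = √(667 / 50.28) = 3.642 cm.

k_x ≈ 3.6 cm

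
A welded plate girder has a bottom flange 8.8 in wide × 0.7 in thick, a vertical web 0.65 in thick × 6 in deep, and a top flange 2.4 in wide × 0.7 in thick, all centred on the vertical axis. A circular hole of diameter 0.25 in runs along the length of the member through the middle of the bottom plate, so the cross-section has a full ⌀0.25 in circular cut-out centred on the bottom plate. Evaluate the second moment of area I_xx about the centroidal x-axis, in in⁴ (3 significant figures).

Break the section into simple shapes (no overlaps), measuring from the bottom-left corner of the bounding box.
Bottom plate: 8.8 × 0.7, A = 6.16 in², y = 0.35 in, Ī = 0.25153 in⁴.
Web plate: 0.65 × 6, A = 3.9 in², y = 3.7 in, Ī = 11.7 in⁴.
Top plate: 2.4 × 0.7, A = 1.68 in², y = 7.05 in, Ī = 0.0686 in⁴.
Hole (subtracted): ⌀0.25, A = 0.049087 in², y = 0.35 in, Ī = 0.00019175 in⁴.
Centroid: ȳ = ΣA·y / ΣA = 2.4303 in.
Transfer each piece to the centroidal x-axis using Ī + A·d² with d = y − 2.4303:
  bottom plate: d = -2.0803 in → contributes +26.911 in⁴
  web plate: d = 1.2697 in → contributes +17.987 in⁴
  top plate: d = 4.6197 in → contributes +35.922 in⁴
  hole: d = -2.0803 in → contributes −0.21263 in⁴
Total I = 80.607 in⁴.

I_xx ≈ 80.6 in⁴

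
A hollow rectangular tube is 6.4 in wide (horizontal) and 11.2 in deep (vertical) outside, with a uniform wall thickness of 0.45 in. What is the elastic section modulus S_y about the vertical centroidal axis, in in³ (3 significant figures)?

Split into non-overlapping primitives; take the origin at the lower-left of the bounding box.
Outer rectangle: 6.4 × 11.2, A = 71.68 in², x = 3.2 in, Ī = 244.67 in⁴.
Inner void (subtracted): 5.5 × 10.3, A = 56.65 in², x = 3.2 in, Ī = 142.81 in⁴.
By symmetry the centroid is at mid-width, x̄ = 3.2 in.
All pieces are centred on the vertical centroidal axis, so I = ΣĪ (holes subtracted) = 101.86 in⁴.
Extreme fibre distance c = 3.2 in; S = I/c = 31.832 in³.

S_y ≈ 31.8 in³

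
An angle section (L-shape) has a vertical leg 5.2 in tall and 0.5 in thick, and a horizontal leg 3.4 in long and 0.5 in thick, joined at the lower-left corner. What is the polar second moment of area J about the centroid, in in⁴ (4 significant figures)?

J ≈ 14.79 in⁴

Break the section into simple shapes (no overlaps), measuring from the bottom-left corner of the bounding box.
Vertical leg: 0.5 × 5.2, A = 2.6 in², y = 2.6 in, Ī = 5.85867 in⁴.
Horizontal leg (remainder): 2.9 × 0.5, A = 1.45 in², y = 0.25 in, Ī = 0.0302083 in⁴.
Centroid: ȳ = ΣA·y / ΣA = 1.75864 in.
Transfer each piece to the centroidal x-axis using Ī + A·d² with d = y − 1.75864:
  vertical leg: d = 0.841358 in → contributes +7.69916 in⁴
  horizontal leg (remainder): d = -1.50864 in → contributes +3.33041 in⁴
Total I = 11.0296 in⁴.
For the y-axis: x̄ = 0.858642 in.
Repeating about the centroidal y-axis gives I_y = 3.76057 in⁴.
Polar second moment: J = I_x + I_y = 14.7901 in⁴.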